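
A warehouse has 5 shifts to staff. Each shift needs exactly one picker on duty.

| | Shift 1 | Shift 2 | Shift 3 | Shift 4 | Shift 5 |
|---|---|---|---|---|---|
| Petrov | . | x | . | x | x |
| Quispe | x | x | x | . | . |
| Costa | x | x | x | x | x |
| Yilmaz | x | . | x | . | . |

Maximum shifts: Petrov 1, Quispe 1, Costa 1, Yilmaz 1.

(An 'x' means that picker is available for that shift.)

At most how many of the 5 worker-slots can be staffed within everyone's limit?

Total capacity across all pickers is 1+1+1+1 = 4, and 5 slots are needed, so at most 4 can be filled.
An assignment achieving 4: Shift 1→Quispe, Shift 3→Yilmaz, Shift 4→Petrov, Shift 5→Costa.
Loads: Petrov 1/1, Quispe 1/1, Costa 1/1, Yilmaz 1/1.

4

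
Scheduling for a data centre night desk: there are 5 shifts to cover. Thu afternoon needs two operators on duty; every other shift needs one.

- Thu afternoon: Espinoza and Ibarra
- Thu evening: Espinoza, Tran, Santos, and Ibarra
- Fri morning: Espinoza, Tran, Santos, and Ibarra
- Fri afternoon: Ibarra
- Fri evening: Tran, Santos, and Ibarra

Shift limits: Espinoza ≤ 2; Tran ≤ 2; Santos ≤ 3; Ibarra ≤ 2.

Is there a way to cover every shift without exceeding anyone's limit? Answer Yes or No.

Yes

Thu afternoon can only be covered by Espinoza and Ibarra, so that assignment is forced.
Fri afternoon can only be covered by Ibarra, so that assignment is forced.
One valid schedule: Thu afternoon→Espinoza+Ibarra, Thu evening→Espinoza, Fri morning→Tran, Fri afternoon→Ibarra, Fri evening→Tran.
Loads: Espinoza 2/2, Tran 2/2, Santos 0/3, Ibarra 2/2 — all within limits.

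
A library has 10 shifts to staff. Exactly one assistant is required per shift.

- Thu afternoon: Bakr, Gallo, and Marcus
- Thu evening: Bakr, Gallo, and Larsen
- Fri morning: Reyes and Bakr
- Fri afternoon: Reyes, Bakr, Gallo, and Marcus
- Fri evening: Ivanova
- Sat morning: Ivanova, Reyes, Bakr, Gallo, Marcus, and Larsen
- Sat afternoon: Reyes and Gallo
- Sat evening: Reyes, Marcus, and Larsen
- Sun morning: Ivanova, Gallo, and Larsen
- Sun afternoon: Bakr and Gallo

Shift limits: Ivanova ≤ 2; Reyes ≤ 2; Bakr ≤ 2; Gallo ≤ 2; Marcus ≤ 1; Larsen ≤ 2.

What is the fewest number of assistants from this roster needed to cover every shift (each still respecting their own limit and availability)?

10 slots to fill and no one can take more than 2, so at least ⌈10/2⌉ = 5 assistants are needed.
Ivanova, Reyes, Bakr, Gallo, and Larsen alone can cover everything: Thu afternoon→Bakr, Thu evening→Gallo, Fri morning→Reyes, Fri afternoon→Gallo, Fri evening→Ivanova, Sat morning→Larsen, Sat afternoon→Reyes, Sat evening→Larsen, Sun morning→Ivanova, Sun afternoon→Bakr.

5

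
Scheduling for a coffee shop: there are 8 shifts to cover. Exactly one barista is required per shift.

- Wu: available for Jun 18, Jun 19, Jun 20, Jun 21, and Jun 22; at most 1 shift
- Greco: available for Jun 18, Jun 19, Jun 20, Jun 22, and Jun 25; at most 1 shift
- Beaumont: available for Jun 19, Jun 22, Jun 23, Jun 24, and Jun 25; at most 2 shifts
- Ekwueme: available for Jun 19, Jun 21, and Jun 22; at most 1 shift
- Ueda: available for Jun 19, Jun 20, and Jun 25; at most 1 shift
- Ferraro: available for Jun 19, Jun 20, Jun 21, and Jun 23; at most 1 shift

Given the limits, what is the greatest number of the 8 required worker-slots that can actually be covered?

Total capacity across all baristas is 1+1+2+1+1+1 = 7, and 8 slots are needed, so at most 7 can be filled.
An assignment achieving 7: Jun 18→Wu, Jun 19→Ferraro, Jun 20→Ueda, Jun 21→Ekwueme, Jun 23→Beaumont, Jun 24→Beaumont, Jun 25→Greco.
Loads: Wu 1/1, Greco 1/1, Beaumont 2/2, Ekwueme 1/1, Ueda 1/1, Ferraro 1/1.

7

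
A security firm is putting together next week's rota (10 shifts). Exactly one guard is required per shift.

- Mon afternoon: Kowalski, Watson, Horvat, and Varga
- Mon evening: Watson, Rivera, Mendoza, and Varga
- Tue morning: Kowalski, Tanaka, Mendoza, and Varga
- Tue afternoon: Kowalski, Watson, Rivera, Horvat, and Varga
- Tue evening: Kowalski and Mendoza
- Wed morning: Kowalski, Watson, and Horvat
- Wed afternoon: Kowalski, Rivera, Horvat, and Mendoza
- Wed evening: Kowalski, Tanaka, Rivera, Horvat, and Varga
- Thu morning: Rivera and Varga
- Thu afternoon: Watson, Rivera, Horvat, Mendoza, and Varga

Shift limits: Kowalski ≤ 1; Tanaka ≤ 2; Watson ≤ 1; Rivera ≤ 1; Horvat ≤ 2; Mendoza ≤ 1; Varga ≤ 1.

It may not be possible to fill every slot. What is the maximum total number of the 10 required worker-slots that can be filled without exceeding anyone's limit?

9

Total capacity across all guards is 1+2+1+1+2+1+1 = 9, and 10 slots are needed, so at most 9 can be filled.
An assignment achieving 9: Mon afternoon→Horvat, Mon evening→Mendoza, Tue morning→Tanaka, Tue afternoon→Varga, Tue evening→Kowalski, Wed morning→Watson, Wed afternoon→Horvat, Wed evening→Tanaka, Thu morning→Rivera.
Loads: Kowalski 1/1, Tanaka 2/2, Watson 1/1, Rivera 1/1, Horvat 2/2, Mendoza 1/1, Varga 1/1.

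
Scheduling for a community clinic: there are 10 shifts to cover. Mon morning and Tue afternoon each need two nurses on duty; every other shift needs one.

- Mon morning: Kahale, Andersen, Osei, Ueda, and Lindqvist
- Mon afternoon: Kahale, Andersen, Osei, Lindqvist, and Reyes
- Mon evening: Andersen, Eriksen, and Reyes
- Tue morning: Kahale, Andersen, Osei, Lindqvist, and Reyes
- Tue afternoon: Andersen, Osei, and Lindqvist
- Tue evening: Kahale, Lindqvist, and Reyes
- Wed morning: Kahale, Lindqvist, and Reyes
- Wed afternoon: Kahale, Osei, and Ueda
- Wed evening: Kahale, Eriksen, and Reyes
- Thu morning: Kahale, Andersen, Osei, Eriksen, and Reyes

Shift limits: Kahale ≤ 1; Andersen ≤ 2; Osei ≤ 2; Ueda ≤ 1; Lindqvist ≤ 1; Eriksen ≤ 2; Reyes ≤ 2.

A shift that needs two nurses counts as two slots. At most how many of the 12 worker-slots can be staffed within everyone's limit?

11

Total capacity across all nurses is 1+2+2+1+1+2+2 = 11, and 12 slots are needed, so at most 11 can be filled.
An assignment achieving 11: Mon morning→Ueda, Mon afternoon→Reyes, Mon evening→Andersen, Tue morning→Reyes, Tue afternoon→Andersen+Osei, Tue evening→Kahale, Wed morning→Lindqvist, Wed afternoon→Osei, Wed evening→Eriksen, Thu morning→Eriksen.
Loads: Kahale 1/1, Andersen 2/2, Osei 2/2, Ueda 1/1, Lindqvist 1/1, Eriksen 2/2, Reyes 2/2.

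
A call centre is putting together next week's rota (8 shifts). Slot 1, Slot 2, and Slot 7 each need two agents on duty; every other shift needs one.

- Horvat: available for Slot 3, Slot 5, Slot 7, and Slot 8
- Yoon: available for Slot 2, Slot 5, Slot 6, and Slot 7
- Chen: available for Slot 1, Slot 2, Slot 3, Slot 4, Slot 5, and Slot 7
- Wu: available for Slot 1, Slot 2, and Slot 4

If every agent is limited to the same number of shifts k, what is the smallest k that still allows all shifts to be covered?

3

With 4 agents and 11 worker-slots to fill, someone must work at least ⌈11/4⌉ = 3 shifts, so k ≥ 3.
k = 3 works: Slot 1→Chen+Wu, Slot 2→Yoon+Wu, Slot 3→Horvat, Slot 4→Chen, Slot 5→Horvat, Slot 6→Yoon, Slot 7→Yoon+Chen, Slot 8→Horvat.
Loads: Horvat 3, Yoon 3, Chen 3, Wu 2 — all ≤ 3.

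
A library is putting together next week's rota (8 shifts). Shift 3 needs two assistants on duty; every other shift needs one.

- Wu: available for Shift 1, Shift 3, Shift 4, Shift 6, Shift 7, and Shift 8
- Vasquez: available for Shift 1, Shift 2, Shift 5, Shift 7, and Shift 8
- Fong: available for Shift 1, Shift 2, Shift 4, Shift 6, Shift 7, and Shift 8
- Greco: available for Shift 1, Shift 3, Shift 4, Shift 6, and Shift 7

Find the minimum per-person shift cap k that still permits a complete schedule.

With 4 assistants and 9 worker-slots to fill, someone must work at least ⌈9/4⌉ = 3 shifts, so k ≥ 3.
k = 3 works: Shift 1→Fong, Shift 2→Vasquez, Shift 3→Wu+Greco, Shift 4→Wu, Shift 5→Vasquez, Shift 6→Wu, Shift 7→Fong, Shift 8→Vasquez.
Loads: Wu 3, Vasquez 3, Fong 2, Greco 1 — all ≤ 3.

3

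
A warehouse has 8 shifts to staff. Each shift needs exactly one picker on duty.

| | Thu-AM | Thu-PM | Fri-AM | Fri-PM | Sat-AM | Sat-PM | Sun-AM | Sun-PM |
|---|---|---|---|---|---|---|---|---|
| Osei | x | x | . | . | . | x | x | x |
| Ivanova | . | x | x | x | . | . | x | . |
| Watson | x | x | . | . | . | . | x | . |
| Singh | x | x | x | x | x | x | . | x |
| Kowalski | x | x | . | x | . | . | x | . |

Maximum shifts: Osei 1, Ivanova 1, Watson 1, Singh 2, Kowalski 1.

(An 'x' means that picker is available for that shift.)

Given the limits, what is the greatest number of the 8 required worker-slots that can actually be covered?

Total capacity across all pickers is 1+1+1+2+1 = 6, and 8 slots are needed, so at most 6 can be filled.
An assignment achieving 6: Thu-AM→Watson, Fri-AM→Ivanova, Fri-PM→Kowalski, Sat-AM→Singh, Sat-PM→Osei, Sun-PM→Singh.
Loads: Osei 1/1, Ivanova 1/1, Watson 1/1, Singh 2/2, Kowalski 1/1.

6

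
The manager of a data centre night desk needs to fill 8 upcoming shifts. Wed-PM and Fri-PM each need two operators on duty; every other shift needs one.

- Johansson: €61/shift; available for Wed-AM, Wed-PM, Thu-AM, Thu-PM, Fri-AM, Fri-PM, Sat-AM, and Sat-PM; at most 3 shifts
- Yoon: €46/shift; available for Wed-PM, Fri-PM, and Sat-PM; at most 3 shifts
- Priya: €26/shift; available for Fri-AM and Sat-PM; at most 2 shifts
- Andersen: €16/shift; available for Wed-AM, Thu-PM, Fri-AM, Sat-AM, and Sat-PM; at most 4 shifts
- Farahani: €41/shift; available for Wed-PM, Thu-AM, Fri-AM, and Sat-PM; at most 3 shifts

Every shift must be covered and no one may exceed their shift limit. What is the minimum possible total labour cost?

€325

Fri-PM can only be covered by Johansson and Yoon, so that assignment is forced.
Picking the cheapest available operator for each shift independently would cost €315, but that ignores the shift limits.
An optimal schedule: Wed-AM→Andersen, Wed-PM→Farahani+Yoon, Thu-AM→Farahani, Thu-PM→Andersen, Fri-AM→Andersen, Fri-PM→Yoon+Johansson, Sat-AM→Andersen, Sat-PM→Priya.
Total: 16 + 41 + 46 + 41 + 16 + 16 + 46 + 61 + 16 + 26 = €325.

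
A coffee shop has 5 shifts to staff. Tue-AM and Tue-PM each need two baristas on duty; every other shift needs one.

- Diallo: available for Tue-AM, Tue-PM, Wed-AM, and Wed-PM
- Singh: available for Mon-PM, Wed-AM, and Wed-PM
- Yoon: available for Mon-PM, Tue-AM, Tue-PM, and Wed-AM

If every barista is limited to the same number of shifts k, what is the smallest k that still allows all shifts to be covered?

With 3 baristas and 7 worker-slots to fill, someone must work at least ⌈7/3⌉ = 3 shifts, so k ≥ 3.
k = 3 works: Mon-PM→Singh, Tue-AM→Diallo+Yoon, Tue-PM→Diallo+Yoon, Wed-AM→Singh, Wed-PM→Diallo.
Loads: Diallo 3, Singh 2, Yoon 2 — all ≤ 3.

3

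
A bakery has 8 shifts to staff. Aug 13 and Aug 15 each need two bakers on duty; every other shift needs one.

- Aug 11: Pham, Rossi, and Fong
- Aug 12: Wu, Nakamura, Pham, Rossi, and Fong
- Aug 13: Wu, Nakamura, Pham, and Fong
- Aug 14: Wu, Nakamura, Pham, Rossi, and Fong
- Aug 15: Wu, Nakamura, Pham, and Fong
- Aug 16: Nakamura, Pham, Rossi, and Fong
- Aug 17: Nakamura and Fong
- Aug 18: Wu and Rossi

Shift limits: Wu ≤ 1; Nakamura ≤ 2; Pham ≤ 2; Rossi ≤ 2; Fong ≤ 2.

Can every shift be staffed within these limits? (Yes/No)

Total capacity is 1+2+2+2+2 = 9 but 10 worker-slots are needed — infeasible.

No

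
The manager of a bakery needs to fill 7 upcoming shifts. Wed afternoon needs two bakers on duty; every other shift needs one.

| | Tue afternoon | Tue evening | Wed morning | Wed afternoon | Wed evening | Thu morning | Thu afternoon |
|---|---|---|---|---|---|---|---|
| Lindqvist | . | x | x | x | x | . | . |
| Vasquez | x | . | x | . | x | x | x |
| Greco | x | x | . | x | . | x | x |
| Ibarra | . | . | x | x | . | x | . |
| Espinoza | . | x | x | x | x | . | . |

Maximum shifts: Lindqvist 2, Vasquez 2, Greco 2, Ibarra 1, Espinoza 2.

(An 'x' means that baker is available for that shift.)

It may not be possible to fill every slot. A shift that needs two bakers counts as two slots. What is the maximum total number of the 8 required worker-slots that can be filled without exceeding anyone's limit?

8

Total capacity across all bakers is 2+2+2+1+2 = 9, and 8 slots are needed, so at most 8 can be filled.
An assignment achieving 8: Tue afternoon→Vasquez, Tue evening→Lindqvist, Wed morning→Ibarra, Wed afternoon→Greco+Espinoza, Wed evening→Lindqvist, Thu morning→Greco, Thu afternoon→Vasquez.
Loads: Lindqvist 2/2, Vasquez 2/2, Greco 2/2, Ibarra 1/1, Espinoza 1/2.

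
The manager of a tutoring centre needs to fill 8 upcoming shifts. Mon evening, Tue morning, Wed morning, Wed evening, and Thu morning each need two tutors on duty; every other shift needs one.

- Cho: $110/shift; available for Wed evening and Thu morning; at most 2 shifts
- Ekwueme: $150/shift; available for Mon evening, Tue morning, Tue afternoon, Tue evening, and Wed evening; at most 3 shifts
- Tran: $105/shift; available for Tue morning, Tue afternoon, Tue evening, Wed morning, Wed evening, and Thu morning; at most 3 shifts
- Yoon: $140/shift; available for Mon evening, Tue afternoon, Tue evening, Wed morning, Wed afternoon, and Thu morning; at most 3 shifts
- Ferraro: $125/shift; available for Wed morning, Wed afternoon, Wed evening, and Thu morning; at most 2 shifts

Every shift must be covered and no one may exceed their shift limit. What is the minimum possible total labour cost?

$1655

Mon evening can only be covered by Ekwueme and Yoon, so that assignment is forced.
Tue morning can only be covered by Ekwueme and Tran, so that assignment is forced.
Picking the cheapest available tutor for each shift independently would cost $1540, but that ignores the shift limits.
An optimal schedule: Mon evening→Ekwueme+Yoon, Tue morning→Ekwueme+Tran, Tue afternoon→Ekwueme, Tue evening→Tran, Wed morning→Tran+Yoon, Wed afternoon→Yoon, Wed evening→Cho+Ferraro, Thu morning→Cho+Ferraro.
Total: 150 + 140 + 150 + 105 + 150 + 105 + 105 + 140 + 140 + 110 + 125 + 110 + 125 = $1655.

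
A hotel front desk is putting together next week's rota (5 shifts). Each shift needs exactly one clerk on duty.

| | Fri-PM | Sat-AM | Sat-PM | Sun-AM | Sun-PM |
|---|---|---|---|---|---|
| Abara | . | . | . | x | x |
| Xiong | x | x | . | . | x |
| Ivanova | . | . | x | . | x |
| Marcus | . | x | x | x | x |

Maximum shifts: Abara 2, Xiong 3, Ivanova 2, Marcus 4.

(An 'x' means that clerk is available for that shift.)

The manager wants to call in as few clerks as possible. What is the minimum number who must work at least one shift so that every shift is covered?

2

5 slots to fill and no one can take more than 4, so at least ⌈5/4⌉ = 2 clerks are needed.
Xiong and Marcus alone can cover everything: Fri-PM→Xiong, Sat-AM→Xiong, Sat-PM→Marcus, Sun-AM→Marcus, Sun-PM→Xiong.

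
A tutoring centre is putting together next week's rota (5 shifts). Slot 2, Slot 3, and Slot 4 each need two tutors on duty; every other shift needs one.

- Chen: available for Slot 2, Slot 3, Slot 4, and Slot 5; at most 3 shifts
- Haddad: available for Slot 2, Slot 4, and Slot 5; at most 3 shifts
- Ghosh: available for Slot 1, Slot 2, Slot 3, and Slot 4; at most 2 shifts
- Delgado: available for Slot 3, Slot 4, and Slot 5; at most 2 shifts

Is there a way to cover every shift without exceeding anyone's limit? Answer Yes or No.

Yes

Slot 1 can only be covered by Ghosh, so that assignment is forced.
One valid schedule: Slot 1→Ghosh, Slot 2→Chen+Haddad, Slot 3→Chen+Ghosh, Slot 4→Haddad+Delgado, Slot 5→Chen.
Loads: Chen 3/3, Haddad 2/3, Ghosh 2/2, Delgado 1/2 — all within limits.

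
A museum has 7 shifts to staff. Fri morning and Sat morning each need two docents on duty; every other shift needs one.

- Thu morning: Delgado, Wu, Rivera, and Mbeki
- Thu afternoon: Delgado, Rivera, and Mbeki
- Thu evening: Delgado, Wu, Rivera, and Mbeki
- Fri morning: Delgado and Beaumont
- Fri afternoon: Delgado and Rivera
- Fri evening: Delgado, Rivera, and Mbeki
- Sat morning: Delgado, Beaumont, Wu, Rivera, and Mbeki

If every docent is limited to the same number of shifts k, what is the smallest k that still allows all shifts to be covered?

2

With 5 docents and 9 worker-slots to fill, someone must work at least ⌈9/5⌉ = 2 shifts, so k ≥ 2.
k = 2 works: Thu morning→Wu, Thu afternoon→Rivera, Thu evening→Wu, Fri morning→Delgado+Beaumont, Fri afternoon→Delgado, Fri evening→Rivera, Sat morning→Beaumont+Mbeki.
Loads: Delgado 2, Beaumont 2, Wu 2, Rivera 2, Mbeki 1 — all ≤ 2.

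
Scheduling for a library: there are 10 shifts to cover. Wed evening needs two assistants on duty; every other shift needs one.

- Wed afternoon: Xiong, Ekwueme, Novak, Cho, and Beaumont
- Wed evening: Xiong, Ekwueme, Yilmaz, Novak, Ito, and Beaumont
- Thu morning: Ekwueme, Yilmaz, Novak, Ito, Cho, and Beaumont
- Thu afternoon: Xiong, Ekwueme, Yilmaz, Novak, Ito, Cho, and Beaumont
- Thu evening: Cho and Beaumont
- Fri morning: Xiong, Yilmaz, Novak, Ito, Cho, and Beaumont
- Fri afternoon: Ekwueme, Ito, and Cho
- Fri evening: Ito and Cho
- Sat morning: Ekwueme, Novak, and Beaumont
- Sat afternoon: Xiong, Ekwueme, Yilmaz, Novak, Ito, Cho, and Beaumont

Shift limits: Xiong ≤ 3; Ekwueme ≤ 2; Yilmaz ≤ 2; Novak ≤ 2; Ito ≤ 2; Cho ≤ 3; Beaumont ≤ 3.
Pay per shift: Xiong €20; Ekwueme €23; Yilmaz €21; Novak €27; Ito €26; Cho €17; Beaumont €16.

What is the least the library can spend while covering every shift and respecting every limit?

Picking the cheapest available assistant for each shift independently would cost €182, but that ignores the shift limits.
An optimal schedule: Wed afternoon→Beaumont, Wed evening→Xiong+Yilmaz, Thu morning→Cho, Thu afternoon→Xiong, Thu evening→Beaumont, Fri morning→Xiong, Fri afternoon→Cho, Fri evening→Cho, Sat morning→Beaumont, Sat afternoon→Yilmaz.
Total: 16 + 20 + 21 + 17 + 20 + 16 + 20 + 17 + 17 + 16 + 21 = €201.

€201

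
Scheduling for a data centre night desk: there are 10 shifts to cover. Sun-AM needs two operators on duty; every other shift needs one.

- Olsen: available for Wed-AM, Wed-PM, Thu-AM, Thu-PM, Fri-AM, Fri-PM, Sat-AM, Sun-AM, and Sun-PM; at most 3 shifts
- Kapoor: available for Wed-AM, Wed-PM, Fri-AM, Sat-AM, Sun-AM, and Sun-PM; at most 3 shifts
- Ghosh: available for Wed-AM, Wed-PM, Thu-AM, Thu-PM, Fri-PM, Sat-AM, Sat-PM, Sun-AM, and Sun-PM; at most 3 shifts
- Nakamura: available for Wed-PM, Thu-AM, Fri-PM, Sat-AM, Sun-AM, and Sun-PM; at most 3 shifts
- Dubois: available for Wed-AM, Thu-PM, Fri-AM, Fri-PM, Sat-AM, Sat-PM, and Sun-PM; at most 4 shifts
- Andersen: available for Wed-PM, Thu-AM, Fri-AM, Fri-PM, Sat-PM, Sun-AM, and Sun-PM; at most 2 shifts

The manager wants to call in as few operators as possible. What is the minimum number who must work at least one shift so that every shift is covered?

11 slots to fill and no one can take more than 4, so at least ⌈11/4⌉ = 3 operators are needed.
Any 3 operators together have capacity at most 4+3+3 = 10 < 11 slots, so 3 can never suffice.
Olsen, Kapoor, Ghosh, and Nakamura alone can cover everything: Wed-AM→Olsen, Wed-PM→Kapoor, Thu-AM→Ghosh, Thu-PM→Olsen, Fri-AM→Olsen, Fri-PM→Ghosh, Sat-AM→Kapoor, Sat-PM→Ghosh, Sun-AM→Kapoor+Nakamura, Sun-PM→Nakamura.

4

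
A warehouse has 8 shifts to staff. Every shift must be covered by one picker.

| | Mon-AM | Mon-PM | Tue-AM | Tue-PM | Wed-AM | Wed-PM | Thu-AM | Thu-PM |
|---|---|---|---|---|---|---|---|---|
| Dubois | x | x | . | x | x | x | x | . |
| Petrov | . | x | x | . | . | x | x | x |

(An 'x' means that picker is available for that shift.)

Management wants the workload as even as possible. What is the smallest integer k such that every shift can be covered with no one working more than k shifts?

4

With 2 pickers and 8 worker-slots to fill, someone must work at least ⌈8/2⌉ = 4 shifts, so k ≥ 4.
k = 4 works: Mon-AM→Dubois, Mon-PM→Dubois, Tue-AM→Petrov, Tue-PM→Dubois, Wed-AM→Dubois, Wed-PM→Petrov, Thu-AM→Petrov, Thu-PM→Petrov.
Loads: Dubois 4, Petrov 4 — all ≤ 4.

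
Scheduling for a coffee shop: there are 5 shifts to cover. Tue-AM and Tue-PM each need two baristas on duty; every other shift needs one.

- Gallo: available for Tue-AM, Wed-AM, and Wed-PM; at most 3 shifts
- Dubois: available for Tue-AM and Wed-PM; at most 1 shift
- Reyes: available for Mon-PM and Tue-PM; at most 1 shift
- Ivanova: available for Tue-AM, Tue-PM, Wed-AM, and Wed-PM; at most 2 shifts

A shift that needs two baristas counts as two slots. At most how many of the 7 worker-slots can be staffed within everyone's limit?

6

Total capacity across all baristas is 3+1+1+2 = 7, and 7 slots are needed, so at most 7 can be filled.
Shifts {Mon-PM, Tue-PM} need 3 slots but only Reyes and Ivanova are available for them, supplying at most 2 — so at least 1 slot must go unfilled.
An assignment achieving 6: Mon-PM→Reyes, Tue-AM→Gallo+Dubois, Tue-PM→Ivanova, Wed-AM→Gallo, Wed-PM→Gallo.
Loads: Gallo 3/3, Dubois 1/1, Reyes 1/1, Ivanova 1/2.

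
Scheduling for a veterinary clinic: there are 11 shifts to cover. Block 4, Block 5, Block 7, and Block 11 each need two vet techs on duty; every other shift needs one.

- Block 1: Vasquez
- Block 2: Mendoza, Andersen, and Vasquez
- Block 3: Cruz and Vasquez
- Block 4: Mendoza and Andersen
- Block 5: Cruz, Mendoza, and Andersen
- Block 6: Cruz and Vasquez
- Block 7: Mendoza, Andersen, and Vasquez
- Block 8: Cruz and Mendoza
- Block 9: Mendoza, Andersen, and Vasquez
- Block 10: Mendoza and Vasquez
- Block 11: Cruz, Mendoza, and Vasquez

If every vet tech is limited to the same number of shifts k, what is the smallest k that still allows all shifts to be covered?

With 4 vet techs and 15 worker-slots to fill, someone must work at least ⌈15/4⌉ = 4 shifts, so k ≥ 4.
k = 4 works: Block 1→Vasquez, Block 2→Mendoza, Block 3→Cruz, Block 4→Mendoza+Andersen, Block 5→Cruz+Andersen, Block 6→Cruz, Block 7→Andersen+Vasquez, Block 8→Cruz, Block 9→Andersen, Block 10→Mendoza, Block 11→Mendoza+Vasquez.
Loads: Cruz 4, Mendoza 4, Andersen 4, Vasquez 3 — all ≤ 4.

4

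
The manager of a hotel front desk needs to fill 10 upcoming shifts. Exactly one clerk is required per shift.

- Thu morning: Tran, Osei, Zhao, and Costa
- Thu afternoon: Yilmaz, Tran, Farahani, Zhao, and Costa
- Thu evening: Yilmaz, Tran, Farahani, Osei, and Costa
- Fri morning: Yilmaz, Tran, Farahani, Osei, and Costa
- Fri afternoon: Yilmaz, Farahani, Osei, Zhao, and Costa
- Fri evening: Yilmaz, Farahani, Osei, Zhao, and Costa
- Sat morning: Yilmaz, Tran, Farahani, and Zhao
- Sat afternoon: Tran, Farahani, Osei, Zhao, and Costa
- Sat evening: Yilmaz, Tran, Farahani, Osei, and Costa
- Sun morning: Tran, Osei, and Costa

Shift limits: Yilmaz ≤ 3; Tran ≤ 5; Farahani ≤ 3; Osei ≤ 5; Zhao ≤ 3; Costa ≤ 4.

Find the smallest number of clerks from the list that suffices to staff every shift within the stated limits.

10 slots to fill and no one can take more than 5, so at least ⌈10/5⌉ = 2 clerks are needed.
Tran and Osei alone can cover everything: Thu morning→Tran, Thu afternoon→Tran, Thu evening→Tran, Fri morning→Tran, Fri afternoon→Osei, Fri evening→Osei, Sat morning→Tran, Sat afternoon→Osei, Sat evening→Osei, Sun morning→Osei.

2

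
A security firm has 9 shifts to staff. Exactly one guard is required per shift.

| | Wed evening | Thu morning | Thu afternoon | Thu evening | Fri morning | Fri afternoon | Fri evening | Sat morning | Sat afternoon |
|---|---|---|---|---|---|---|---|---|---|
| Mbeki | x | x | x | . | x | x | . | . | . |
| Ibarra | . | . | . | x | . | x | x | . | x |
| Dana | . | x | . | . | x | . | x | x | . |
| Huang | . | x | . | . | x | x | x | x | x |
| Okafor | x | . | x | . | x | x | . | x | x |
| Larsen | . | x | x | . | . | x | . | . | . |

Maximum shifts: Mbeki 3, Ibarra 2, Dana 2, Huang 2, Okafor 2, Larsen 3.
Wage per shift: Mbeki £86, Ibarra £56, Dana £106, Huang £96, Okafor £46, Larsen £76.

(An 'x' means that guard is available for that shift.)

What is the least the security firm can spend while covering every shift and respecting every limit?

Thu evening can only be covered by Ibarra, so that assignment is forced.
Picking the cheapest available guard for each shift independently would cost £464, but that ignores the shift limits.
An optimal schedule: Wed evening→Mbeki, Thu morning→Larsen, Thu afternoon→Larsen, Thu evening→Ibarra, Fri morning→Mbeki, Fri afternoon→Larsen, Fri evening→Ibarra, Sat morning→Okafor, Sat afternoon→Okafor.
Total: 86 + 76 + 76 + 56 + 86 + 76 + 56 + 46 + 46 = £604.

£604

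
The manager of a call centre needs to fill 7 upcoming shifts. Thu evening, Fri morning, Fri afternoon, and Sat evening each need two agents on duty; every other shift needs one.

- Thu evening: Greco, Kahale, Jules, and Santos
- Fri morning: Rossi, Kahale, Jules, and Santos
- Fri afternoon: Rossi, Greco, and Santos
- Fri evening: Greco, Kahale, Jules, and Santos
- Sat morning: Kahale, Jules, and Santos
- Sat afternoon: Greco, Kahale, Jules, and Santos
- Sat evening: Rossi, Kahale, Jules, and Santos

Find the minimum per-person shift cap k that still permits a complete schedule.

With 5 agents and 11 worker-slots to fill, someone must work at least ⌈11/5⌉ = 3 shifts, so k ≥ 3.
k = 3 works: Thu evening→Kahale+Jules, Fri morning→Rossi+Kahale, Fri afternoon→Rossi+Greco, Fri evening→Greco, Sat morning→Kahale, Sat afternoon→Greco, Sat evening→Rossi+Jules.
Loads: Rossi 3, Greco 3, Kahale 3, Jules 2, Santos 0 — all ≤ 3.

3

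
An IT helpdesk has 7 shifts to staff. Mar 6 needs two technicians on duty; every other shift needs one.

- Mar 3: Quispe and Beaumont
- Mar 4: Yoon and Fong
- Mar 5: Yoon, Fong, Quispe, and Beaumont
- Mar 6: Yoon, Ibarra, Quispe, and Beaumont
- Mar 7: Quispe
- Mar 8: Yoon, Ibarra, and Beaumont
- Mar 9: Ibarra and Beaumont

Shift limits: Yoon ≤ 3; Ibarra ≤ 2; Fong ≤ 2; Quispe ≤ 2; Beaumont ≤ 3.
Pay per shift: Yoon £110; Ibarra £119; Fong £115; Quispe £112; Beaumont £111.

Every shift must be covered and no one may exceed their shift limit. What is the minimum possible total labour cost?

Mar 7 can only be covered by Quispe, so that assignment is forced.
Picking the cheapest available technician for each shift independently would cost £885, but that ignores the shift limits.
An optimal schedule: Mar 3→Beaumont, Mar 4→Yoon, Mar 5→Yoon, Mar 6→Beaumont+Quispe, Mar 7→Quispe, Mar 8→Yoon, Mar 9→Beaumont.
Total: 111 + 110 + 110 + 111 + 112 + 112 + 110 + 111 = £887.

£887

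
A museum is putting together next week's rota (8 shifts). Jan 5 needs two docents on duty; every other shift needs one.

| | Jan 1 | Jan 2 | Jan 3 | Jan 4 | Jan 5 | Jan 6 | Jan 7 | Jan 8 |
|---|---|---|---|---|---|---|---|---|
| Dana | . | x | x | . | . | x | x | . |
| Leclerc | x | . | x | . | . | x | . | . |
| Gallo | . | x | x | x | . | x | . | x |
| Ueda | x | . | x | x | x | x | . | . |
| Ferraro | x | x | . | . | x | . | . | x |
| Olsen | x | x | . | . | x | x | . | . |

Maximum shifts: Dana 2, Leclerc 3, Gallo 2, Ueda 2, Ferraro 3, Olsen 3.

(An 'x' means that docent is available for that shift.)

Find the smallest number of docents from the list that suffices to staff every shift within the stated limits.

9 slots to fill and no one can take more than 3, so at least ⌈9/3⌉ = 3 docents are needed.
No set of 3 docents can cover every shift (each such set leaves at least one shift with no one available or exceeds a cap).
Dana, Leclerc, Ueda, and Ferraro alone can cover everything: Jan 1→Leclerc, Jan 2→Dana, Jan 3→Leclerc, Jan 4→Ueda, Jan 5→Ueda+Ferraro, Jan 6→Leclerc, Jan 7→Dana, Jan 8→Ferraro.

4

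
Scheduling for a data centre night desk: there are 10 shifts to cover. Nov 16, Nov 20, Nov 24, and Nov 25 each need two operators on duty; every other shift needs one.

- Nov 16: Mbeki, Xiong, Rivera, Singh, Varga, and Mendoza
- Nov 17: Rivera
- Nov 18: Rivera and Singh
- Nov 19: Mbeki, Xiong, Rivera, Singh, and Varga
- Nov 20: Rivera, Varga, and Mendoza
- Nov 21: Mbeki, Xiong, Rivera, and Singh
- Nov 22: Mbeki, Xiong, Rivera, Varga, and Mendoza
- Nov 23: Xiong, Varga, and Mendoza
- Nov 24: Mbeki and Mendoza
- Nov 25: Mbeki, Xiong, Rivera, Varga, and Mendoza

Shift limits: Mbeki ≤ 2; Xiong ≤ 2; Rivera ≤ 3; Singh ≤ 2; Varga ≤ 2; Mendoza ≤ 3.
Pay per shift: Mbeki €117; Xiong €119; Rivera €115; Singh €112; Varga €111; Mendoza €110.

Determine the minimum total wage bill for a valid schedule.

Nov 17 can only be covered by Rivera, so that assignment is forced.
Nov 24 can only be covered by Mbeki and Mendoza, so that assignment is forced.
Picking the cheapest available operator for each shift independently would cost €1560, but that ignores the shift limits.
An optimal schedule: Nov 16→Singh+Mendoza, Nov 17→Rivera, Nov 18→Rivera, Nov 19→Singh, Nov 20→Rivera+Varga, Nov 21→Mbeki, Nov 22→Xiong, Nov 23→Xiong, Nov 24→Mbeki+Mendoza, Nov 25→Varga+Mendoza.
Total: 112 + 110 + 115 + 115 + 112 + 115 + 111 + 117 + 119 + 119 + 117 + 110 + 111 + 110 = €1593.

€1593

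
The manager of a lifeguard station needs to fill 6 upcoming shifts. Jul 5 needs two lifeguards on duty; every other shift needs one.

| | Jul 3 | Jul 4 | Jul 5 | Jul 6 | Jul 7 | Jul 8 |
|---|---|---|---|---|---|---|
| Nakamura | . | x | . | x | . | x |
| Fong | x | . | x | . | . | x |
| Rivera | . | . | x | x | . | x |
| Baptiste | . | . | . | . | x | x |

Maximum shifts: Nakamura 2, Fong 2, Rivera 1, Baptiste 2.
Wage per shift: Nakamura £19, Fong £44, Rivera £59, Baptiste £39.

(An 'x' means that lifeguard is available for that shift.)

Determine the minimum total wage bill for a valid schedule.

Jul 3 can only be covered by Fong, so that assignment is forced.
Jul 4 can only be covered by Nakamura, so that assignment is forced.
Jul 5 can only be covered by Fong and Rivera, so that assignment is forced.
Picking the cheapest available lifeguard for each shift independently would cost £243, but that ignores the shift limits.
An optimal schedule: Jul 3→Fong, Jul 4→Nakamura, Jul 5→Fong+Rivera, Jul 6→Nakamura, Jul 7→Baptiste, Jul 8→Baptiste.
Total: 44 + 19 + 44 + 59 + 19 + 39 + 39 = £263.

£263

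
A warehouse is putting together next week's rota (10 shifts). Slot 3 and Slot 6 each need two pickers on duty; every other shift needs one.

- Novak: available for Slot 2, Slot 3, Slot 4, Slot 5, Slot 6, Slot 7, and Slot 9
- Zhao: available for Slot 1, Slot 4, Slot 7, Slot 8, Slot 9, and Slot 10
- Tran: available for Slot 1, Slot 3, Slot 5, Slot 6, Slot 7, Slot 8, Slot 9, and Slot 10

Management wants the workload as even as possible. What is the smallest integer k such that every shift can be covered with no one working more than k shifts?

With 3 pickers and 12 worker-slots to fill, someone must work at least ⌈12/3⌉ = 4 shifts, so k ≥ 4.
k = 4 works: Slot 1→Zhao, Slot 2→Novak, Slot 3→Novak+Tran, Slot 4→Novak, Slot 5→Tran, Slot 6→Novak+Tran, Slot 7→Zhao, Slot 8→Zhao, Slot 9→Tran, Slot 10→Zhao.
Loads: Novak 4, Zhao 4, Tran 4 — all ≤ 4.

4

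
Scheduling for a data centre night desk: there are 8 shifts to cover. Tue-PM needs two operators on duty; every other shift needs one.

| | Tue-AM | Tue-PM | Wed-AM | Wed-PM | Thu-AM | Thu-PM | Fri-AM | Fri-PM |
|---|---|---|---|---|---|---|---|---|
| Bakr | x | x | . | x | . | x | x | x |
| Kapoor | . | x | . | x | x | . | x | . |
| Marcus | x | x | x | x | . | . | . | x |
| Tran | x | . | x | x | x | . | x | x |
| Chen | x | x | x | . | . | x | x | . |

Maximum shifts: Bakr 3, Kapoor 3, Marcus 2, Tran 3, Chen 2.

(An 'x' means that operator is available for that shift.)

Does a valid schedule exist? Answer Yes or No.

Yes

One valid schedule: Tue-AM→Bakr, Tue-PM→Marcus+Chen, Wed-AM→Marcus, Wed-PM→Kapoor, Thu-AM→Kapoor, Thu-PM→Bakr, Fri-AM→Kapoor, Fri-PM→Bakr.
Loads: Bakr 3/3, Kapoor 3/3, Marcus 2/2, Tran 0/3, Chen 1/2 — all within limits.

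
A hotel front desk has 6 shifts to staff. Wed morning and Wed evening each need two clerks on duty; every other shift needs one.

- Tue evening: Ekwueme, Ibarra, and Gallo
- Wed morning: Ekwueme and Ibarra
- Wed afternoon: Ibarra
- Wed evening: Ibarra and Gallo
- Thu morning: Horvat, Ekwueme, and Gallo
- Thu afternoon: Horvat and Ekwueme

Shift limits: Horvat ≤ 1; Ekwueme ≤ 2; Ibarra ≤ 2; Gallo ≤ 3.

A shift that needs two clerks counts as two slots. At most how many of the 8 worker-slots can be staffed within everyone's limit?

Total capacity across all clerks is 1+2+2+3 = 8, and 8 slots are needed, so at most 8 can be filled.
Shifts {Wed morning, Wed afternoon, Wed evening} need 5 slots but only Ekwueme, Ibarra, and Gallo are available for them, supplying at most 4 — so at least 1 slot must go unfilled.
An assignment achieving 7: Tue evening→Ekwueme, Wed morning→Ekwueme+Ibarra, Wed afternoon→Ibarra, Wed evening→Gallo, Thu morning→Gallo, Thu afternoon→Horvat.
Loads: Horvat 1/1, Ekwueme 2/2, Ibarra 2/2, Gallo 2/3.

7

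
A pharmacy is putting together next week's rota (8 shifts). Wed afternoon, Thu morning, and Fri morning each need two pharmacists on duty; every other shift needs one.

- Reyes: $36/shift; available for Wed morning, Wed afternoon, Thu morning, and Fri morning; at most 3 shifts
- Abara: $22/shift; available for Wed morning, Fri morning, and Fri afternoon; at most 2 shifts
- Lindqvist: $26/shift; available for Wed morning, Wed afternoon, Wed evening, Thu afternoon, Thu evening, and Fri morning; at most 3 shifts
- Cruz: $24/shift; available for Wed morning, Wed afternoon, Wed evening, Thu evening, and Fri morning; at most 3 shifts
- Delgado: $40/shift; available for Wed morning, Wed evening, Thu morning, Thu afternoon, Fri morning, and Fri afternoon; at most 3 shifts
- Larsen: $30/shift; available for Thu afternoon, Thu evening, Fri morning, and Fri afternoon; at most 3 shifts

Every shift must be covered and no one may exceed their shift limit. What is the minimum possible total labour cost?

Thu morning can only be covered by Reyes and Delgado, so that assignment is forced.
Picking the cheapest available pharmacist for each shift independently would cost $290, but that ignores the shift limits.
An optimal schedule: Wed morning→Abara, Wed afternoon→Cruz+Lindqvist, Wed evening→Cruz, Thu morning→Reyes+Delgado, Thu afternoon→Lindqvist, Thu evening→Cruz, Fri morning→Lindqvist+Larsen, Fri afternoon→Abara.
Total: 22 + 24 + 26 + 24 + 36 + 40 + 26 + 24 + 26 + 30 + 22 = $300.

$300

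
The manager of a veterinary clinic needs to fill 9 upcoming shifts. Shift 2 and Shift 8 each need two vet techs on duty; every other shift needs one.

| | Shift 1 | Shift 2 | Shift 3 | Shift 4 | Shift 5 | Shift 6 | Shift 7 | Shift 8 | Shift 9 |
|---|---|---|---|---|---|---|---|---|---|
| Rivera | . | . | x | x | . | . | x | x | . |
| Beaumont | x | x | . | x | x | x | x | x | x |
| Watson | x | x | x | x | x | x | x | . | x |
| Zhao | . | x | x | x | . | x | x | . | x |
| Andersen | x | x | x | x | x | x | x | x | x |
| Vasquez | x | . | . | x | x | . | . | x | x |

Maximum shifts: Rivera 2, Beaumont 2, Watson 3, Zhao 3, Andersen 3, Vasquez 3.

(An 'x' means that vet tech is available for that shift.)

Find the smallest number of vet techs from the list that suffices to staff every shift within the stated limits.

11 slots to fill and no one can take more than 3, so at least ⌈11/3⌉ = 4 vet techs are needed.
Rivera, Watson, Zhao, and Andersen alone can cover everything: Shift 1→Watson, Shift 2→Watson+Zhao, Shift 3→Rivera, Shift 4→Andersen, Shift 5→Watson, Shift 6→Zhao, Shift 7→Andersen, Shift 8→Rivera+Andersen, Shift 9→Zhao.

4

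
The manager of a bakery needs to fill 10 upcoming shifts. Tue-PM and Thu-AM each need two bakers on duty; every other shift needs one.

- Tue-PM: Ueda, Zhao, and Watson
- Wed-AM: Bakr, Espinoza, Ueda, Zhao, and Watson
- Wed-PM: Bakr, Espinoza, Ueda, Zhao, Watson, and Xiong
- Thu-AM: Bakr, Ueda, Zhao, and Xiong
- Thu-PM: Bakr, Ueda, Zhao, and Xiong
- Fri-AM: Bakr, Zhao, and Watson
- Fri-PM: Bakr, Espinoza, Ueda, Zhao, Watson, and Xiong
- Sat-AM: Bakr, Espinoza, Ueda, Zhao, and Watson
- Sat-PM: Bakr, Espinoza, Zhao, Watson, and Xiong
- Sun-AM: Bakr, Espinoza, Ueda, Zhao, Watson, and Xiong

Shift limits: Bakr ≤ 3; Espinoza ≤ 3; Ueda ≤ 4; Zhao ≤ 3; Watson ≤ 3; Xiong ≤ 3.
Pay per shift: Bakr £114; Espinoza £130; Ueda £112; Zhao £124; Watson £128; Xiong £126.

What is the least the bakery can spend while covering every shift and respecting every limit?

£1414

Picking the cheapest available baker for each shift independently would cost £1362, but that ignores the shift limits.
An optimal schedule: Tue-PM→Ueda+Zhao, Wed-AM→Ueda, Wed-PM→Bakr, Thu-AM→Zhao+Xiong, Thu-PM→Ueda, Fri-AM→Bakr, Fri-PM→Zhao, Sat-AM→Ueda, Sat-PM→Bakr, Sun-AM→Xiong.
Total: 112 + 124 + 112 + 114 + 124 + 126 + 112 + 114 + 124 + 112 + 114 + 126 = £1414.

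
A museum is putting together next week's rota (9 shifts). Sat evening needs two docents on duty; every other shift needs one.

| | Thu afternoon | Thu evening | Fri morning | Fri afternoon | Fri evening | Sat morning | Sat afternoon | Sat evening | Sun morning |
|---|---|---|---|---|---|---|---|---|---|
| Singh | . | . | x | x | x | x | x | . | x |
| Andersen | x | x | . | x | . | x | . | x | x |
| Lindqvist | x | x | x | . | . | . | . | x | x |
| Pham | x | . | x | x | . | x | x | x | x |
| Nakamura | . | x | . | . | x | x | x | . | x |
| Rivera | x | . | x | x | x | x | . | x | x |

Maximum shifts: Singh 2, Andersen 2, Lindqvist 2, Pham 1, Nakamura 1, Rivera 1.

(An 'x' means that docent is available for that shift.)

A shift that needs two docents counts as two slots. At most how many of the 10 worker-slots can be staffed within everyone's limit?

9

Total capacity across all docents is 2+2+2+1+1+1 = 9, and 10 slots are needed, so at most 9 can be filled.
An assignment achieving 9: Thu afternoon→Andersen, Thu evening→Andersen, Fri morning→Lindqvist, Fri afternoon→Pham, Fri evening→Singh, Sat morning→Nakamura, Sat afternoon→Singh, Sat evening→Lindqvist+Rivera.
Loads: Singh 2/2, Andersen 2/2, Lindqvist 2/2, Pham 1/1, Nakamura 1/1, Rivera 1/1.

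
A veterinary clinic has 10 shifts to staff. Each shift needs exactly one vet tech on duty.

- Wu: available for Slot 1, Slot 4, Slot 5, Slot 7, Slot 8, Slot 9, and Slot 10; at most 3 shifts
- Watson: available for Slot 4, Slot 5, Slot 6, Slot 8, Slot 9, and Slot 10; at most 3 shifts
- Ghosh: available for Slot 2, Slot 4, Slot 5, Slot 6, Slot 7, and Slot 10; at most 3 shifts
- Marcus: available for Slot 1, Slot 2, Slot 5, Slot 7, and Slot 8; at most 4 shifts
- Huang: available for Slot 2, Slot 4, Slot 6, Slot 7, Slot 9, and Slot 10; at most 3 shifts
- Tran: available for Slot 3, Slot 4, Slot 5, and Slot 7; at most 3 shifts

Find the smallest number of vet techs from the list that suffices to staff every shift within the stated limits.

3

10 slots to fill and no one can take more than 4, so at least ⌈10/4⌉ = 3 vet techs are needed.
Watson, Marcus, and Tran alone can cover everything: Slot 1→Marcus, Slot 2→Marcus, Slot 3→Tran, Slot 4→Tran, Slot 5→Tran, Slot 6→Watson, Slot 7→Marcus, Slot 8→Marcus, Slot 9→Watson, Slot 10→Watson.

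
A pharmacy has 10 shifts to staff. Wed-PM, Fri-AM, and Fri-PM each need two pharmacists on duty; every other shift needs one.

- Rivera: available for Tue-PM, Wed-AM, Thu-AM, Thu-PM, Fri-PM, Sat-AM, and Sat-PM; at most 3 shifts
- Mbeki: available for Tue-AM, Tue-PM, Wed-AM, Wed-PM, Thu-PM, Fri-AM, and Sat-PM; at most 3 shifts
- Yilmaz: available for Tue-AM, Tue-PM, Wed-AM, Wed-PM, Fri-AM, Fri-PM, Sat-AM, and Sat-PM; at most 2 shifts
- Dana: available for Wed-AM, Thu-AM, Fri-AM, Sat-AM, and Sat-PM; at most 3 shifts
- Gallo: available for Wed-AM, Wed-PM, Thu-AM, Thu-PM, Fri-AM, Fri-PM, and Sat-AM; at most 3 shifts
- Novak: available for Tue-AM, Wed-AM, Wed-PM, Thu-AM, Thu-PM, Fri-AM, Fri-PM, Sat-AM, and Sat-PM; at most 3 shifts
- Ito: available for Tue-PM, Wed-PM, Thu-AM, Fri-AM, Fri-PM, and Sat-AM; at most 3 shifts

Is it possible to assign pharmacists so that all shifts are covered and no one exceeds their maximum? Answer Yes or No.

Yes

One valid schedule: Tue-AM→Mbeki, Tue-PM→Rivera, Wed-AM→Mbeki, Wed-PM→Yilmaz+Gallo, Thu-AM→Rivera, Thu-PM→Rivera, Fri-AM→Dana+Gallo, Fri-PM→Gallo+Novak, Sat-AM→Yilmaz, Sat-PM→Mbeki.
Loads: Rivera 3/3, Mbeki 3/3, Yilmaz 2/2, Dana 1/3, Gallo 3/3, Novak 1/3, Ito 0/3 — all within limits.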